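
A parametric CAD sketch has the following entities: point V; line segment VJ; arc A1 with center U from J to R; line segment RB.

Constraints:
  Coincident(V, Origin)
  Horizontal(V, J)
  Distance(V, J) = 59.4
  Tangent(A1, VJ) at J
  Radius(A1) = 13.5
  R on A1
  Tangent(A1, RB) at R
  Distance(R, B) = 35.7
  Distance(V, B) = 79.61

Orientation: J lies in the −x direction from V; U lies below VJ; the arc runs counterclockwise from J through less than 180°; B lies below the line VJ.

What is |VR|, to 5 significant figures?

74.351

V is at the origin; VJ is horizontal with |VJ| = 59.4 and J on the −x side, so J = (-59.400, 0.0000). Since A1 is tangent to VJ there, UJ ⟂ VJ, so U = J + (0, -13.5) = (-59.400, -13.500). Since UR ⟂ RB (tangency), |UB| = √(13.5² + 35.7²) = 38.167 regardless of where R sits on A1. So B lies on both circle(V, 79.61) and circle(U, 38.167); the below-VJ intersection is B = (-60.582, -51.649). R is the foot of the tangent from B: R = (-72.169, -17.882).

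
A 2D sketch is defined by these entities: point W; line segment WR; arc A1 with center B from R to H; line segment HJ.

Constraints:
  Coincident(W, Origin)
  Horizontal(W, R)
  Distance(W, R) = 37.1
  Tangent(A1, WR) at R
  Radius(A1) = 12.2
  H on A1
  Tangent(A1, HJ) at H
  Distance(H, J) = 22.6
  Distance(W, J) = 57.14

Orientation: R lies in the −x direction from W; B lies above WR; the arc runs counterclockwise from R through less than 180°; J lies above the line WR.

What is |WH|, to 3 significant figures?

34.8

W is at the origin; WR is horizontal with |WR| = 37.1 and R on the −x side, so R = (-37.1, 0.00). Since A1 is tangent to WR there, BR ⟂ WR, so B = R + (0, 12.2) = (-37.1, 12.2). Since BH ⟂ HJ (tangency), |BJ| = √(12.2² + 22.6²) = 25.7 regardless of where H sits on A1. So J lies on both circle(W, 57.14) and circle(B, 25.7); the above-WR intersection is J = (-43.5, 37.1). H is the foot of the tangent from J: H = (-28.1, 20.5).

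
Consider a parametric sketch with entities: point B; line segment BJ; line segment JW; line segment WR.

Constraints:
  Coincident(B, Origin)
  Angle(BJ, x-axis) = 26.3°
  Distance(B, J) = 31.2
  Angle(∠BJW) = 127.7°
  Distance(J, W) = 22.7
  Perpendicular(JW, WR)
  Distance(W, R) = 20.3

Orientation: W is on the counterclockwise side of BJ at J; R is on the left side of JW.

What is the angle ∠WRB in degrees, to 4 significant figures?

95.99°

B is at the origin; BJ runs at 26.3° with length 31.2, so J = 31.2·(cos 26.3°, sin 26.3°) = (27.97, 13.82). ∠BJW = 127.7°, so JW runs at 26.3° + (180° − 127.7°) = 78.60° from the x-axis; with |JW| = 22.7, W = J + 22.7·(cos 78.60°, sin 78.60°) = (32.46, 36.08). JW is perpendicular to WR; with |WR| = 20.3 on the left of JW, R = W + 20.3·(-0.9803, 0.1977) = (12.56, 40.09). Then cos ∠WRB = RW·RB / (|RW||RB|), giving 95.99°.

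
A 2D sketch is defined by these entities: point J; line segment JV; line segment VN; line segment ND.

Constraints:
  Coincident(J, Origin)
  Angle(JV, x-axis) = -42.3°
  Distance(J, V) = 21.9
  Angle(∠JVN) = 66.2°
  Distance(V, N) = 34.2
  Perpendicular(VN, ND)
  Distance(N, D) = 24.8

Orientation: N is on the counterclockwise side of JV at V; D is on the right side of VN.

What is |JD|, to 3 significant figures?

51.5

J is at the origin; JV runs at -42.3° with length 21.9, so V = 21.9·(cos -42.3°, sin -42.3°) = (16.2, -14.7). ∠JVN = 66.2°, so VN runs at -42.3° + (180° − 66.2°) = 71.5° from the x-axis; with |VN| = 34.2, N = V + 34.2·(cos 71.5°, sin 71.5°) = (27.0, 17.7). The perpendicularity gives ND at right angles to VN; with |ND| = 24.8 on the right of VN, D = N + 24.8·(0.948, -0.317) = (50.6, 9.82). Then |JD| = |D − J| = 51.5.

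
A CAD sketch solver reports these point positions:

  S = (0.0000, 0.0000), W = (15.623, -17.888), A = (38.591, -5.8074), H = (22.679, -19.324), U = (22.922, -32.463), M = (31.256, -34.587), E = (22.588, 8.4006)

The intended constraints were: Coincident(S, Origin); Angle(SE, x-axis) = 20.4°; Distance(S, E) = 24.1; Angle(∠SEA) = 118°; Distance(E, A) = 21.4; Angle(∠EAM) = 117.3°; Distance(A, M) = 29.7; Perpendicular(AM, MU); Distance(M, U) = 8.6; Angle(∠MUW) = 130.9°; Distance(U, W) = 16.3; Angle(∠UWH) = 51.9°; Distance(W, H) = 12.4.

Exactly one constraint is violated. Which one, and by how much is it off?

Distance(W, H) = 12.4 — off by 5.20.

S = (0.00, 0.00) ✓; SE at 20.40° ✓; |SE| = 24.10 ✓; ∠SEA = 118.0° ✓; |EA| = 21.40 ✓; ∠EAM = 117.3° ✓; |AM| = 29.70 ✓; ∠(AM, MU) = 90.00° ✓; |MU| = 8.600 ✓; ∠MUW = 130.9° ✓; |UW| = 16.30 ✓; ∠UWH = 51.90° ✓; |WH| = 7.201 ✗.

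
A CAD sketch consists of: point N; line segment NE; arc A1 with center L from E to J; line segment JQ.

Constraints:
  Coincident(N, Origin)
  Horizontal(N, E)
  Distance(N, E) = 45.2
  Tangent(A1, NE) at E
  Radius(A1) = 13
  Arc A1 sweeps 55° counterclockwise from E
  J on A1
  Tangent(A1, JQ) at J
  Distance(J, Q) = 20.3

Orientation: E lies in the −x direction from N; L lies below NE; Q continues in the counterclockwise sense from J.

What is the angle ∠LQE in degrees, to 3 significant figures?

22.5°

On A1, E sits at bearing 90° from L; a 55° counterclockwise sweep puts J at bearing 145°, so J = L + 13.0·(cos 145°, sin 145°) = (-55.8, -5.54). Since A1 is tangent to JQ there, LJ ⟂ JQ, so JQ runs along (−sin 145°, cos 145°); with |JQ| = 20.3, Q = (-67.5, -22.2). Then cos ∠LQE = QL·QE / (|QL||QE|), giving 22.5°.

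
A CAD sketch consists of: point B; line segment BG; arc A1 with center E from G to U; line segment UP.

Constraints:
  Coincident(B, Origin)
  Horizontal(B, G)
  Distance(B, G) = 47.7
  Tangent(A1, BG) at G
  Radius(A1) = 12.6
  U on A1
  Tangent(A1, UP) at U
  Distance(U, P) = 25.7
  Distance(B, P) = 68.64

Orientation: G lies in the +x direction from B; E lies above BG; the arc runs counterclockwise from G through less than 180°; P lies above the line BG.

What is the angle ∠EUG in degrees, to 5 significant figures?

40.085°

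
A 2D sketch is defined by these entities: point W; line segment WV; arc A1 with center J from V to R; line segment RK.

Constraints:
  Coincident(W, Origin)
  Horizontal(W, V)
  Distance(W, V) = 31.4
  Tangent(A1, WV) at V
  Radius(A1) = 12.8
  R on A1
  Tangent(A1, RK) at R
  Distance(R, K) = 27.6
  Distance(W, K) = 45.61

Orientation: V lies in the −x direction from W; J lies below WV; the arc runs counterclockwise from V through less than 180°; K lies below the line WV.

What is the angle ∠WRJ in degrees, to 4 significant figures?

18.03°

W is at the origin; WV is horizontal with |WV| = 31.4 and V on the −x side, so V = (-31.40, 0.000). The tangent condition forces JV to be normal to WV, so J = V + (0, -12.8) = (-31.40, -12.80). Since JR ⟂ RK (tangency), |JK| = √(12.8² + 27.6²) = 30.42 regardless of where R sits on A1. So K lies on both circle(W, 45.61) and circle(J, 30.42); the below-WV intersection is K = (-19.98, -41.00). R is the foot of the tangent from K: R = (-40.14, -22.15).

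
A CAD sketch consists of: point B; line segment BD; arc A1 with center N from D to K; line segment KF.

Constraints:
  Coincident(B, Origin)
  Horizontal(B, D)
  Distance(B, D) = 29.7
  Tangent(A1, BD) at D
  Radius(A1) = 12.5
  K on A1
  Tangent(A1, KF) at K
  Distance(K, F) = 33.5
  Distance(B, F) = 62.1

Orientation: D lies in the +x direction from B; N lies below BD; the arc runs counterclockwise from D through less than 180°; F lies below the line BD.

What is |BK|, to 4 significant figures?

28.66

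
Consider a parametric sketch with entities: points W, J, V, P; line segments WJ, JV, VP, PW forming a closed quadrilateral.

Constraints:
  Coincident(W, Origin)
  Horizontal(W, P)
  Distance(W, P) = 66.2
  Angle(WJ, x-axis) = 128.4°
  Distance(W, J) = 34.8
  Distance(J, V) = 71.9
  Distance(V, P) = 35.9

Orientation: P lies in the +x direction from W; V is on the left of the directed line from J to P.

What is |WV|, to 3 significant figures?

59.5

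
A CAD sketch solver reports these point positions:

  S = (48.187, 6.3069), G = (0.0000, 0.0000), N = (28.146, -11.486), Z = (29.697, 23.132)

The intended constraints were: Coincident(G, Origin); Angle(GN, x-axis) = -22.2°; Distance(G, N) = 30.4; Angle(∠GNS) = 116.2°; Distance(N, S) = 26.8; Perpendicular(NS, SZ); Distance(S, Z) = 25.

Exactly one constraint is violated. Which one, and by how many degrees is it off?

Perpendicular(NS, SZ) — off by 6.10°.

G = (0.00, 0.00) ✓; GN at -22.20° ✓; |GN| = 30.40 ✓; ∠GNS = 116.2° ✓; |NS| = 26.80 ✓; ∠(NS, SZ) = 96.10° ✗; |SZ| = 25.00 ✓.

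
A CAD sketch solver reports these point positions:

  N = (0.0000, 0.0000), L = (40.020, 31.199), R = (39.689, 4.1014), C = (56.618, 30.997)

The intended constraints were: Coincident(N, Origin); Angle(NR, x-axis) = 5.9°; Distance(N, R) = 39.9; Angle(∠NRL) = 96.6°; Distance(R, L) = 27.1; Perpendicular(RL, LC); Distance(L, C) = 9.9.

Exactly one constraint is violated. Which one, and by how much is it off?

Distance(L, C) = 9.9 — off by 6.70.

N = (0.00, 0.00) ✓; NR at 5.900° ✓; |NR| = 39.90 ✓; ∠NRL = 96.60° ✓; |RL| = 27.10 ✓; ∠(RL, LC) = 90.00° ✓; |LC| = 16.60 ✗.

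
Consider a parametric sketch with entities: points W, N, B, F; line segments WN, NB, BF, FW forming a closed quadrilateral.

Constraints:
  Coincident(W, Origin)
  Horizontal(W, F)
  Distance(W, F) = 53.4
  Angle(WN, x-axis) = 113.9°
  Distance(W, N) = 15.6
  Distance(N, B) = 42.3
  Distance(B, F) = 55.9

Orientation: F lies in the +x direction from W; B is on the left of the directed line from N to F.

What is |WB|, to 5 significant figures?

50.839

Checks: |NB| = 42.30 ✓; |BF| = 55.90 ✓.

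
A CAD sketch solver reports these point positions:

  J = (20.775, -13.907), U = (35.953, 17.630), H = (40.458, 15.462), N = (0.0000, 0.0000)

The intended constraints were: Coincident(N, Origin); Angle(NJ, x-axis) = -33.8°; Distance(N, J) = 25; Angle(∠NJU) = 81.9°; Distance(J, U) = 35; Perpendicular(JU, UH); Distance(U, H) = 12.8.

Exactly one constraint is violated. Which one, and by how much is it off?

Distance(U, H) = 12.8 — off by 7.80.

N = (0.00, 0.00) ✓; NJ at -33.80° ✓; |NJ| = 25.00 ✓; ∠NJU = 81.90° ✓; |JU| = 35.00 ✓; ∠(JU, UH) = 90.00° ✓; |UH| = 5.000 ✗.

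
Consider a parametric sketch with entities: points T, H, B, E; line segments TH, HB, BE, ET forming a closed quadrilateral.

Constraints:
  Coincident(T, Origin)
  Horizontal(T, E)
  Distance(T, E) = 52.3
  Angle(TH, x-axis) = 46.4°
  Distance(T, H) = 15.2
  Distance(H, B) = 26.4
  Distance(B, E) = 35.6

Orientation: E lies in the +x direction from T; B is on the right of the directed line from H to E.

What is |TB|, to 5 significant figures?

23.884

Checks: |HB| = 26.40 ✓; |BE| = 35.60 ✓.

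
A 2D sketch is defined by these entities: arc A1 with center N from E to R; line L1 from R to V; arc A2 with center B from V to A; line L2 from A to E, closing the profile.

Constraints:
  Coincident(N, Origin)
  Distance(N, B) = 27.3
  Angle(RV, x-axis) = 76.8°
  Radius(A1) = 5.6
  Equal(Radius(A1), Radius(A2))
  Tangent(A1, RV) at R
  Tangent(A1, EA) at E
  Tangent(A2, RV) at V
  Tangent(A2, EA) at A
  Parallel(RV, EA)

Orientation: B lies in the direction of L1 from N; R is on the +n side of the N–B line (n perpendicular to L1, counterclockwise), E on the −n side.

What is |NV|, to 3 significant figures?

27.9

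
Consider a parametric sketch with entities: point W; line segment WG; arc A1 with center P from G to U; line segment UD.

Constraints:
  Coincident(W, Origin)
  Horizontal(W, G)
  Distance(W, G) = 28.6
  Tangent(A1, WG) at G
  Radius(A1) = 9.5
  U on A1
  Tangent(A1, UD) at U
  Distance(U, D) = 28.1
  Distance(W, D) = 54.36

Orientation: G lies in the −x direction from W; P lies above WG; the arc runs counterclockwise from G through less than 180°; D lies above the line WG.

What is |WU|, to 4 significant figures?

26.59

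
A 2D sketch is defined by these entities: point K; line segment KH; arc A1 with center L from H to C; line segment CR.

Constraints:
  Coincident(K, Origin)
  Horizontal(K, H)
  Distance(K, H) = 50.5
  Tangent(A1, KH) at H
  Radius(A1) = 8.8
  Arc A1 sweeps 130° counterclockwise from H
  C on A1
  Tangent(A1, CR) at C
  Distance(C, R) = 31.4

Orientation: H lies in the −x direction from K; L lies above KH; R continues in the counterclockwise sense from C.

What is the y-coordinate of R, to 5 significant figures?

38.510

K is at the origin; K and H share the same y with |KH| = 50.5 and H on the −x side, so H = (-50.500, 0.0000). The tangent condition forces LH to be normal to KH, so L = H + (0, 8.8) = (-50.500, 8.8000). On A1, H sits at bearing -90° from L; a 130° counterclockwise sweep puts C at bearing 40°, so C = L + 8.8·(cos 40°, sin 40°) = (-43.759, 14.457). The tangent condition forces LC to be normal to CR, so CR runs along (−sin 40°, cos 40°); with |CR| = 31.4, R = (-63.942, 38.510). So R.y = 38.510.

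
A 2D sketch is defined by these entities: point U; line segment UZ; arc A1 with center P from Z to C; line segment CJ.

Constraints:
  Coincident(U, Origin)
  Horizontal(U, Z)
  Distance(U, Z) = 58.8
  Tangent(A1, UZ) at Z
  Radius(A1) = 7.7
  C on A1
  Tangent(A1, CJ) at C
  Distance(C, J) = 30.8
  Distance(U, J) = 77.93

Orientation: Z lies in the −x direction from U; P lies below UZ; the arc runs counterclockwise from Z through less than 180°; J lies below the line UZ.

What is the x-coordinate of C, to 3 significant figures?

-66.5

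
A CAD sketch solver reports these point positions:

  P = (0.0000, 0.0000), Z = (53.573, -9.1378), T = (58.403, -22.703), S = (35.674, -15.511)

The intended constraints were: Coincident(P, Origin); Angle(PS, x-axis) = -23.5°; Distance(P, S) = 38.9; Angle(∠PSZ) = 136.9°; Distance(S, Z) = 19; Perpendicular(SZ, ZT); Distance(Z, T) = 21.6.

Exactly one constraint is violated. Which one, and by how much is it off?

Distance(Z, T) = 21.6 — off by 7.20.

P = (0.00, 0.00) ✓; PS at -23.50° ✓; |PS| = 38.90 ✓; ∠PSZ = 136.9° ✓; |SZ| = 19.00 ✓; ∠(SZ, ZT) = 90.00° ✓; |ZT| = 14.40 ✗.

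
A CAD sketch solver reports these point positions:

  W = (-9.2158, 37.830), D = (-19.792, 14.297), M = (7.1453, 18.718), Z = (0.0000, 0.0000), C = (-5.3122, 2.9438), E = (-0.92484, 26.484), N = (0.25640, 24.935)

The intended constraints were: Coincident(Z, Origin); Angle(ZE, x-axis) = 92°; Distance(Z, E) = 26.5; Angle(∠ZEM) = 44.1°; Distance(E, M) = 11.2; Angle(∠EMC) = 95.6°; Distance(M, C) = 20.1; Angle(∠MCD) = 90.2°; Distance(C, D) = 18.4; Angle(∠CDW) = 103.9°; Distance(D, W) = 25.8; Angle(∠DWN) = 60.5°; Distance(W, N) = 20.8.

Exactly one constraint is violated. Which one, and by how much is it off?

Distance(W, N) = 20.8 — off by 4.80.

Z = (0.00, 0.00) ✓; ZE at 92.00° ✓; |ZE| = 26.50 ✓; ∠ZEM = 44.10° ✓; |EM| = 11.20 ✓; ∠EMC = 95.60° ✓; |MC| = 20.10 ✓; ∠MCD = 90.20° ✓; |CD| = 18.40 ✓; ∠CDW = 103.9° ✓; |DW| = 25.80 ✓; ∠DWN = 60.50° ✓; |WN| = 16.00 ✗.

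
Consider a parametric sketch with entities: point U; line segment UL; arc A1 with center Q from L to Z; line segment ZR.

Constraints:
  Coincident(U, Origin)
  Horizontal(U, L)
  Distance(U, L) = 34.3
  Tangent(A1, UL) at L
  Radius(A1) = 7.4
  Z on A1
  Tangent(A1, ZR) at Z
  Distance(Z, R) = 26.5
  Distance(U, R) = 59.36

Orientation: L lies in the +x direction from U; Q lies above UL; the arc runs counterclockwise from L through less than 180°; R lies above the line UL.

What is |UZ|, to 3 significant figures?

41.2

Checks: |QL| = 7.400 ✓; |QZ| = 7.400 ✓; ∠(QZ, ZR) = 90.00° ✓; |ZR| = 26.50 ✓; |UR| = 59.36 ✓.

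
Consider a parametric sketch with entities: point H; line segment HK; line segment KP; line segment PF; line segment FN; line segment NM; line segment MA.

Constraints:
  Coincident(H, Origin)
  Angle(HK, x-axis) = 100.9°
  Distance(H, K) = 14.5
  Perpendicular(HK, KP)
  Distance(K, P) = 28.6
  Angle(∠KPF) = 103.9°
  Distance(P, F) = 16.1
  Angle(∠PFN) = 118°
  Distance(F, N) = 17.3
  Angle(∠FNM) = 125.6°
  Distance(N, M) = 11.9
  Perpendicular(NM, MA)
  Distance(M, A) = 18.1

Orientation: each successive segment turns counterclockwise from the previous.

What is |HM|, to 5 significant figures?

12.873

∠PFN = 118.0° gives FN at -31.000° from the x-axis; with |FN| = 17.3, N = (-16.840, -16.158). ∠FNM = 125.6° gives NM at 23.400° from the x-axis; with |NM| = 11.9, M = (-5.9182, -11.432). Then |HM| = |M − H| = 12.873.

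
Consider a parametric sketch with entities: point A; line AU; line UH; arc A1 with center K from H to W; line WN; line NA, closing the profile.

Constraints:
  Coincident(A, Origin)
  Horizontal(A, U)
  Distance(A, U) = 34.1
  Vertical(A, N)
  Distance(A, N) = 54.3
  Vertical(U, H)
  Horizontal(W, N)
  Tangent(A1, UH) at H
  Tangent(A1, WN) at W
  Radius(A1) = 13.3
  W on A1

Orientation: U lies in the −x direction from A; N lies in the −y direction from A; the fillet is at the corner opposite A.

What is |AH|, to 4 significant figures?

53.33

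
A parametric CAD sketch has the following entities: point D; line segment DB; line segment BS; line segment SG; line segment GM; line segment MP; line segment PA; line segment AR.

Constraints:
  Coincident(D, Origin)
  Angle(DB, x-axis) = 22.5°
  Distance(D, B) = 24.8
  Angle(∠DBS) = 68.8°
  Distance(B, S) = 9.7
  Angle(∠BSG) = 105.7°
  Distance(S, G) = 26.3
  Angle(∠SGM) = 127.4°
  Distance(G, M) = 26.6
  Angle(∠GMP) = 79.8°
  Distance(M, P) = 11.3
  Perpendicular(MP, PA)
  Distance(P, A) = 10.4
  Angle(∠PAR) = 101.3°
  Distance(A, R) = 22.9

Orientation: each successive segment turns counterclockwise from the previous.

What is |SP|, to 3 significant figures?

41.7

D is at the origin; DB runs at 22.5° with length 24.8, so B = (22.9, 9.49). ∠DBS = 68.8° gives BS at 134° from the x-axis; with |BS| = 9.7, S = (16.2, 16.5). ∠BSG = 105.7° gives SG at -152° from the x-axis; with |SG| = 26.3, G = (-7.01, 4.16). ∠SGM = 127.4° gives GM at -99.4° from the x-axis; with |GM| = 26.6, M = (-11.4, -22.1). ∠GMP = 79.8° gives MP at 0.800° from the x-axis; with |MP| = 11.3, P = (-0.0564, -21.9). Then |SP| = |P − S| = 41.7.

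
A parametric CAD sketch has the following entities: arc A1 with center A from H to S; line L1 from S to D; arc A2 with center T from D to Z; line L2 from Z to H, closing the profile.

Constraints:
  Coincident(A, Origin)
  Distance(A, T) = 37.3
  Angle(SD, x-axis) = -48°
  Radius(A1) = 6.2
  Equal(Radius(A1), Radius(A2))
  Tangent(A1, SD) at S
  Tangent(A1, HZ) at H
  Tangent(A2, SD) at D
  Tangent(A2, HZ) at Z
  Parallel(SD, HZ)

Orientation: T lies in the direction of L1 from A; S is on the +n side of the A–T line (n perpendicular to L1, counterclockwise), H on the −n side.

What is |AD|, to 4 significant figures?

37.81

The slot axis is L1's direction at -48.0°, so u = (cos -48.0°, sin -48.0°) = (0.6691, -0.7431) and n = (−sin -48.0°, cos -48.0°) = (0.7431, 0.6691). A is at the origin and T lies 37.3 along u from A, so T = 37.3·u = (24.96, -27.72). Tangency of A1 to both parallel lines with radius 6.2 puts S and H at A ± 6.2·n: S = (4.607, 4.149), H = (-4.607, -4.149). Equal radii place D and Z the same way about T: D = T + 6.2·n = (29.57, -23.57), Z = T − 6.2·n = (20.35, -31.87). Then |AD| = |D − A| = 37.81.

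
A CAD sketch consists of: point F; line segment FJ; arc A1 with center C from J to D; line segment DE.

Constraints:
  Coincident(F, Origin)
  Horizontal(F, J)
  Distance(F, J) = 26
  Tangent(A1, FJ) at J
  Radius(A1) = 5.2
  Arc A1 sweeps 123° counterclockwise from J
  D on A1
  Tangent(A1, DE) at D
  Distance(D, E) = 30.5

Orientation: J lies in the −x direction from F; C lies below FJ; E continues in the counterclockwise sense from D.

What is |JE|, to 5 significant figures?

35.774

F is at the origin; FJ is horizontal with |FJ| = 26.0 and J on the −x side, so J = (-26.000, 0.0000). Since A1 is tangent to FJ there, CJ ⟂ FJ, so C = J + (0, -5.2) = (-26.000, -5.2000). On A1, J sits at bearing 90° from C; a 123° counterclockwise sweep puts D at bearing 213°, so D = C + 5.2·(cos 213°, sin 213°) = (-30.361, -8.0321). Since A1 is tangent to DE there, CD ⟂ DE, so DE runs along (−sin 213°, cos 213°); with |DE| = 30.5, E = (-13.750, -33.612). Then |JE| = |E − J| = 35.774.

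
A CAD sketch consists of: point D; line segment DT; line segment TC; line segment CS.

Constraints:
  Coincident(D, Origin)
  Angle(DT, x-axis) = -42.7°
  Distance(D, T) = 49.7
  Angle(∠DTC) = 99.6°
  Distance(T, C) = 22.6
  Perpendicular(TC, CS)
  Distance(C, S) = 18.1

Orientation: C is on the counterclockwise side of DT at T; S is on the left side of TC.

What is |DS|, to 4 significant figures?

43.69

∠DTC = 99.6°, so TC runs at -42.7° + (180° − 99.6°) = 37.70° from the x-axis; with |TC| = 22.6, C = T + 22.6·(cos 37.70°, sin 37.70°) = (54.41, -19.88). TC is perpendicular to CS; with |CS| = 18.1 on the left of TC, S = C + 18.1·(-0.6115, 0.7912) = (43.34, -5.563). Then |DS| = |S − D| = 43.69.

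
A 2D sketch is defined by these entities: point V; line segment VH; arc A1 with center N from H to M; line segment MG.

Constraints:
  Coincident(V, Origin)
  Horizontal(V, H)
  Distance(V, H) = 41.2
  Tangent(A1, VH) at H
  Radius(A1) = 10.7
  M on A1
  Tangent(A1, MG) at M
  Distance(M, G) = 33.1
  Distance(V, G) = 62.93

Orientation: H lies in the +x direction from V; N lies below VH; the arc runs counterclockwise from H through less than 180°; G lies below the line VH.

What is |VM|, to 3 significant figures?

34.5

Checks: |NM| = 10.70 ✓; ∠(NM, MG) = 90.00° ✓; |MG| = 33.10 ✓; |VG| = 62.93 ✓.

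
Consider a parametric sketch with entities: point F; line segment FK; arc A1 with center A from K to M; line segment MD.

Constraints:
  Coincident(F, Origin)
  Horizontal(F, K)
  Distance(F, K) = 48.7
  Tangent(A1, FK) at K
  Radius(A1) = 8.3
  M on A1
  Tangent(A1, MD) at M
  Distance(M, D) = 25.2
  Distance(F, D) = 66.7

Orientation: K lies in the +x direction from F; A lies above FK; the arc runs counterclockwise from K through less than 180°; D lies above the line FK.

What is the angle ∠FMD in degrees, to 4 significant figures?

99.95°

Checks: |FK| = 48.70 ✓; |AM| = 8.300 ✓; ∠(AM, MD) = 90.00° ✓; |MD| = 25.20 ✓; |FD| = 66.70 ✓.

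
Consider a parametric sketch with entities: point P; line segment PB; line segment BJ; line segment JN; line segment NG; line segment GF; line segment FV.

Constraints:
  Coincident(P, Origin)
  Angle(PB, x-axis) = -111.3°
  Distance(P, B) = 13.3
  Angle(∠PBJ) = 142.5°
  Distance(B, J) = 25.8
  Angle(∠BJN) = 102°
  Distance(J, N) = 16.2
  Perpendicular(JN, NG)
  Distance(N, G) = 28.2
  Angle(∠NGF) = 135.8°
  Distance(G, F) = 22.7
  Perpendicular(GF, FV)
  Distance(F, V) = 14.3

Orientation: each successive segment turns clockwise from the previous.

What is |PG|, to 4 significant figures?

18.24

P is at the origin; PB runs at -111.3° with length 13.3, so B = (-4.831, -12.39). ∠PBJ = 142.5° gives BJ at -148.8° from the x-axis; with |BJ| = 25.8, J = (-26.90, -25.76). ∠BJN = 102.0° gives JN at 133.2° from the x-axis; with |JN| = 16.2, N = (-37.99, -13.95). JN is perpendicular to NG, so NG runs at 43.20°; with |NG| = 28.2, G = (-17.43, 5.357). Then |PG| = |G − P| = 18.24.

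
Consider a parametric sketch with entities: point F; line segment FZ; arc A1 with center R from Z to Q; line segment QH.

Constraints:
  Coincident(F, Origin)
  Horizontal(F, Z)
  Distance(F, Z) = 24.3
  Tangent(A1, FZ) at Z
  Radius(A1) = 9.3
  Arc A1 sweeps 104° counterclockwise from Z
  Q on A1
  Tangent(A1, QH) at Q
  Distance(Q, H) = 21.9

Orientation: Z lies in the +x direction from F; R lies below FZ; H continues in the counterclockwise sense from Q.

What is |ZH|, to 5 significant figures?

33.010

On A1, Z sits at bearing 90° from R; a 104° counterclockwise sweep puts Q at bearing 194°, so Q = R + 9.3·(cos 194°, sin 194°) = (15.276, -11.550). The tangent condition forces RQ to be normal to QH, so QH runs along (−sin 194°, cos 194°); with |QH| = 21.9, H = (20.574, -32.799). Then |ZH| = |H − Z| = 33.010.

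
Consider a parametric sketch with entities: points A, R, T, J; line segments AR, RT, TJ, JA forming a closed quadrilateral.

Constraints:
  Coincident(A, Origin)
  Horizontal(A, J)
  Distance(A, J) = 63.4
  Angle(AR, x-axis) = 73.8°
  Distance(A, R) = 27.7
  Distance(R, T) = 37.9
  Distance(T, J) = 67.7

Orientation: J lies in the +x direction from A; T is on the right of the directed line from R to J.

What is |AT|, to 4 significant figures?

10.22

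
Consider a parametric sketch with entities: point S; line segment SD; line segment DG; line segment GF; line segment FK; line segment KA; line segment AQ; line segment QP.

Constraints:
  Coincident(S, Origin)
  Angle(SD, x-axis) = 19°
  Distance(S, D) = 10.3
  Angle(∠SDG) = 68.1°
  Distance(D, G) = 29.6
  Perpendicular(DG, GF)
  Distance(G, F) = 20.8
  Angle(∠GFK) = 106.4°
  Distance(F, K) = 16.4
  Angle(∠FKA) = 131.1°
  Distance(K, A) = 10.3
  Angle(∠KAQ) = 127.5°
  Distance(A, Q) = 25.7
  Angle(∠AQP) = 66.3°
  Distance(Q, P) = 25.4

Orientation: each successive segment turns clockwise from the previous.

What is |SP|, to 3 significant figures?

24.2

S is at the origin; SD runs at 19.0° with length 10.3, so D = (9.74, 3.35). ∠SDG = 68.1° gives DG at -92.9° from the x-axis; with |DG| = 29.6, G = (8.24, -26.2). DG ⟂ GF, so GF runs at 177°; with |GF| = 20.8, F = (-12.5, -25.2). ∠GFK = 106.4° gives FK at 104° from the x-axis; with |FK| = 16.4, K = (-16.4, -9.21). ∠FKA = 131.1° gives KA at 54.6° from the x-axis; with |KA| = 10.3, A = (-10.4, -0.814). ∠KAQ = 127.5° gives AQ at 2.10° from the x-axis; with |AQ| = 25.7, Q = (15.3, 0.128). ∠AQP = 66.3° gives QP at -112° from the x-axis; with |QP| = 25.4, P = (5.94, -23.5). Then |SP| = |P − S| = 24.2.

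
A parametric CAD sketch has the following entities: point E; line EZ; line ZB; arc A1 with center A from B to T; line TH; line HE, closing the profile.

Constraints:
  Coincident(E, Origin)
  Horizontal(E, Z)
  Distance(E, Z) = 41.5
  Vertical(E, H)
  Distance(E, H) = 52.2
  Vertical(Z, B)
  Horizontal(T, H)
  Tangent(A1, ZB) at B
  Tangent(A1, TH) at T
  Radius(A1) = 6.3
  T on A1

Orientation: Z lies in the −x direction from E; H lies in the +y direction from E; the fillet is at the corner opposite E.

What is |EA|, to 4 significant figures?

57.84

EH is vertical with |EH| = 52.2 and H on the +y side, so H = (0.000, 52.20). The virtual corner opposite E is at (-41.50, 52.20). A1 meets ZB tangentially, so AB is at right angles to ZB and since A1 is tangent to TH there, AT ⟂ TH, with radius 6.3, so the center A sits 6.3 in from both sides at A = (-35.20, 45.90). Then |EA| = |A − E| = 57.84.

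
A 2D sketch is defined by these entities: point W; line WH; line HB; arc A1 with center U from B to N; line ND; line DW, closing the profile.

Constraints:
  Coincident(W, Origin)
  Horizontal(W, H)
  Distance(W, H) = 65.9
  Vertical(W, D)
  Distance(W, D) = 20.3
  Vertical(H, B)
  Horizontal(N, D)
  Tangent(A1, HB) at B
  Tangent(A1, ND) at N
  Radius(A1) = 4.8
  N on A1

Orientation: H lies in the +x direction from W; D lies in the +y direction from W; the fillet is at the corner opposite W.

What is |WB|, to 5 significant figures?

67.698

The virtual corner opposite W is at (65.900, 20.300). Since A1 is tangent to HB there, UB ⟂ HB and since A1 is tangent to ND there, UN ⟂ ND, with radius 4.8, so the center U sits 4.8 in from both sides at U = (61.100, 15.500). That places the tangent points at B = (65.900, 15.500) on HB and N = (61.100, 20.300) on ND. Then |WB| = |B − W| = 67.698.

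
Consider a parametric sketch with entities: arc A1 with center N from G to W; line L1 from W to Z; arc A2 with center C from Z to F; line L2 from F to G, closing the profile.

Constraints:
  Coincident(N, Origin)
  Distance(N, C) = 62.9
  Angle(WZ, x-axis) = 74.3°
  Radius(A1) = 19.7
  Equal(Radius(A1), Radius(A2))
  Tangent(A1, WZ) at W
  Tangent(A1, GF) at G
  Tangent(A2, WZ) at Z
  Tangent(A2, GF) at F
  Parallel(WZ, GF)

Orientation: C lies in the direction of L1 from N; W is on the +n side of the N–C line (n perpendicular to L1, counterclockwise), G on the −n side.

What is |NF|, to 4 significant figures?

65.91

Tangency of A1 to both parallel lines with radius 19.7 puts W and G at N ± 19.7·n: W = (-18.97, 5.331), G = (18.97, -5.331). Equal radii place Z and F the same way about C: Z = C + 19.7·n = (-1.944, 65.88), F = C − 19.7·n = (35.99, 55.22). Then |NF| = |F − N| = 65.91.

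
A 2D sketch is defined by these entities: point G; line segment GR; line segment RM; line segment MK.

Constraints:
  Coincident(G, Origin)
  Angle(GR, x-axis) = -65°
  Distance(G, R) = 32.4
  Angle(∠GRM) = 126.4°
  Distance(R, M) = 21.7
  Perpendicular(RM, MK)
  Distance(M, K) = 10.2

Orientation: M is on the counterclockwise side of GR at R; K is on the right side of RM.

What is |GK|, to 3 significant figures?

54.7

∠GRM = 126.4°, so RM runs at -65.0° + (180° − 126.4°) = -11.4° from the x-axis; with |RM| = 21.7, M = R + 21.7·(cos -11.4°, sin -11.4°) = (35.0, -33.7). RM ⟂ MK; with |MK| = 10.2 on the right of RM, K = M + 10.2·(-0.198, -0.980) = (32.9, -43.7). Then |GK| = |K − G| = 54.7.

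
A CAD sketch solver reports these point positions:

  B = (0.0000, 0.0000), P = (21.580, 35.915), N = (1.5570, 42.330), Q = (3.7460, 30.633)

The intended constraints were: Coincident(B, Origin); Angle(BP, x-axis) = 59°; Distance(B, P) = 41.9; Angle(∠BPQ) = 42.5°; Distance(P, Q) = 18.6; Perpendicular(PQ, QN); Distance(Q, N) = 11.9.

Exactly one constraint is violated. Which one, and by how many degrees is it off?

Perpendicular(PQ, QN) — off by 5.90°.

B = (0.00, 0.00) ✓; BP at 59.00° ✓; |BP| = 41.90 ✓; ∠BPQ = 42.50° ✓; |PQ| = 18.60 ✓; ∠(PQ, QN) = 95.90° ✗; |QN| = 11.90 ✓.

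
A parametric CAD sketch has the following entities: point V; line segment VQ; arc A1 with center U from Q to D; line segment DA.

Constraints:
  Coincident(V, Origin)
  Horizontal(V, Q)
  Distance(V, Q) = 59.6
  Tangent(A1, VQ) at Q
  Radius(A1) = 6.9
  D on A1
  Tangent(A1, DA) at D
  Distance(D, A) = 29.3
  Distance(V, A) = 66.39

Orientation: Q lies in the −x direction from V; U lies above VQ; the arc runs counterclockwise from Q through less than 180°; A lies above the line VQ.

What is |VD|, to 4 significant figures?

53.26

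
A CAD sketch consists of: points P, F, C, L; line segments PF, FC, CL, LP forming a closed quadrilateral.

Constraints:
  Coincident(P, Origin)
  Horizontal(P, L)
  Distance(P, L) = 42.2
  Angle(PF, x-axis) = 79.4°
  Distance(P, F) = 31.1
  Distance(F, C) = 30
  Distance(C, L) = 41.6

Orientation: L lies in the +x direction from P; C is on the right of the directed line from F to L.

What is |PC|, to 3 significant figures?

1.18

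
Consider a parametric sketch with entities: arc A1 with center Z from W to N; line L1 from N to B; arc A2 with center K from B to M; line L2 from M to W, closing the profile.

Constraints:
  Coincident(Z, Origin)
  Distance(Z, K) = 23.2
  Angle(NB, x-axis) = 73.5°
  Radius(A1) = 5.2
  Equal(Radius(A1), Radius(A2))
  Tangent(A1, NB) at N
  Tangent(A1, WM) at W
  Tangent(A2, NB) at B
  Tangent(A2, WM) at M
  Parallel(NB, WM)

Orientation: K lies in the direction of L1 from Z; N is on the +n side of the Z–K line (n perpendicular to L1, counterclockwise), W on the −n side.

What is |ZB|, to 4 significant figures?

23.78

The slot axis is L1's direction at 73.5°, so u = (cos 73.5°, sin 73.5°) = (0.2840, 0.9588) and n = (−sin 73.5°, cos 73.5°) = (-0.9588, 0.2840). Z is at the origin and K lies 23.2 along u from Z, so K = 23.2·u = (6.589, 22.24). Tangency of A1 to both parallel lines with radius 5.2 puts N and W at Z ± 5.2·n: N = (-4.986, 1.477), W = (4.986, -1.477). Equal radii place B and M the same way about K: B = K + 5.2·n = (1.603, 23.72), M = K − 5.2·n = (11.58, 20.77). Then |ZB| = |B − Z| = 23.78.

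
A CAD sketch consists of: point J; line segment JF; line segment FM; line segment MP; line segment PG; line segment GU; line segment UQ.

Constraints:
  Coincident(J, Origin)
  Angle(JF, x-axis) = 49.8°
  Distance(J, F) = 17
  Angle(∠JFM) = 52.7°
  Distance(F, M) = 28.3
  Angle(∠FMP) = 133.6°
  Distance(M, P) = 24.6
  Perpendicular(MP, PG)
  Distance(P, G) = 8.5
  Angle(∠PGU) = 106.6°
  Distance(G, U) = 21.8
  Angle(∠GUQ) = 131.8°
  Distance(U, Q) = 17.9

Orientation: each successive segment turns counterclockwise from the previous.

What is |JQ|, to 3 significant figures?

19.2

J is at the origin; JF runs at 49.8° with length 17.0, so F = (11.0, 13.0). ∠JFM = 52.7° gives FM at 177° from the x-axis; with |FM| = 28.3, M = (-17.3, 14.4). ∠FMP = 133.6° gives MP at -136° from the x-axis; with |MP| = 24.6, P = (-35.1, -2.52). MP is perpendicular to PG, so PG runs at -46.5°; with |PG| = 8.5, G = (-29.3, -8.68). ∠PGU = 106.6° gives GU at 26.9° from the x-axis; with |GU| = 21.8, U = (-9.84, 1.18). ∠GUQ = 131.8° gives UQ at 75.1° from the x-axis; with |UQ| = 17.9, Q = (-5.24, 18.5). Then |JQ| = |Q − J| = 19.2.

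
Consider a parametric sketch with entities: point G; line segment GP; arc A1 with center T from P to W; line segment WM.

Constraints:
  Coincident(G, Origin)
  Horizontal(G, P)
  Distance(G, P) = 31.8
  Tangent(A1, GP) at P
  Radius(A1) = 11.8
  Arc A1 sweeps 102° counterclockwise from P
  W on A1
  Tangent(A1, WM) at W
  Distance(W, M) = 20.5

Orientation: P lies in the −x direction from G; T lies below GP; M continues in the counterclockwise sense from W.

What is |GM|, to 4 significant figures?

52.00

G is at the origin; G and P share the same y with |GP| = 31.8 and P on the −x side, so P = (-31.80, 0.000). Tangency of A1 to GP means the radius TP is perpendicular to GP, so T = P + (0, -11.8) = (-31.80, -11.80). On A1, P sits at bearing 90° from T; a 102° counterclockwise sweep puts W at bearing 192°, so W = T + 11.8·(cos 192°, sin 192°) = (-43.34, -14.25). Since A1 is tangent to WM there, TW ⟂ WM, so WM runs along (−sin 192°, cos 192°); with |WM| = 20.5, M = (-39.08, -34.31). Then |GM| = |M − G| = 52.00.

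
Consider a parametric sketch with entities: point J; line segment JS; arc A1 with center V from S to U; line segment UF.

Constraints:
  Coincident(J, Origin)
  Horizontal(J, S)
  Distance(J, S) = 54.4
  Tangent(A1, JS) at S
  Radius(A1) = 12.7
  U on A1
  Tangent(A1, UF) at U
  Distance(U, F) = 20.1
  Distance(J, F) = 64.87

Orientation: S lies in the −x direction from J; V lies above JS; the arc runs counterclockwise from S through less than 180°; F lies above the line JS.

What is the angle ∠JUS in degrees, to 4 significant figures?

95.99°

J is at the origin; JS is horizontal with |JS| = 54.4 and S on the −x side, so S = (-54.40, 0.000). A1 meets JS tangentially, so VS is at right angles to JS, so V = S + (0, 12.7) = (-54.40, 12.70). Since VU ⟂ UF (tangency), |VF| = √(12.7² + 20.1²) = 23.78 regardless of where U sits on A1. So F lies on both circle(J, 64.87) and circle(V, 23.78); the above-JS intersection is F = (-53.65, 36.46). U is the foot of the tangent from F: U = (-43.46, 19.14).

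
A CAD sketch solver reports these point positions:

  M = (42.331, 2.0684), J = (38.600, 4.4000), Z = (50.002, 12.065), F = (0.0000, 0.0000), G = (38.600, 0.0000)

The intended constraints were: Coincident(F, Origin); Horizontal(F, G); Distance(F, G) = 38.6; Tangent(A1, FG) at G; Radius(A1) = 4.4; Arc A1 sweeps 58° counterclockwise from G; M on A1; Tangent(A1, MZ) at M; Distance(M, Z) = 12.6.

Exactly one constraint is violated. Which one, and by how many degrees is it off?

Tangent(A1, MZ) at M — off by 5.50°.

F = (0.00, 0.00) ✓; F.y = 0.00, G.y = 0.00 ✓; |FG| = 38.60 ✓; ∠(JG, GF) = 90.00° ✓; |JG| = 4.400 ✓; bearing(J→M) − bearing(J→G) = 58.00° ✓; |JM| = 4.400 ✓; ∠(JM, MZ) = 95.50° ✗; |MZ| = 12.60 ✓.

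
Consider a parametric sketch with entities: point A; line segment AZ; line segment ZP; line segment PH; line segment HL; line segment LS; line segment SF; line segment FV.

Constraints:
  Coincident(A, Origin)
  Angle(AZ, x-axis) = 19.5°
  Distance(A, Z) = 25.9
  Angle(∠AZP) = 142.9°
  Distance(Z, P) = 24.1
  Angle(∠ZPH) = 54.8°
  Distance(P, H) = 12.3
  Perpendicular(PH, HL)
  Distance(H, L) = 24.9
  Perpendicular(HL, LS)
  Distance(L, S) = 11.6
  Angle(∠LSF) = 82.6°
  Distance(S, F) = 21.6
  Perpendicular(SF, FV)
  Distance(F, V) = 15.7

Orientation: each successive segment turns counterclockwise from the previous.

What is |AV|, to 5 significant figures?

29.457

A is at the origin; AZ runs at 19.5° with length 25.9, so Z = (24.414, 8.6456). ∠AZP = 142.9° gives ZP at 56.600° from the x-axis; with |ZP| = 24.1, P = (37.681, 28.765). ∠ZPH = 54.8° gives PH at -178.20° from the x-axis; with |PH| = 12.3, H = (25.387, 28.379). PH is perpendicular to HL, so HL runs at -88.200°; with |HL| = 24.9, L = (26.169, 3.4914). The perpendicularity gives LS at right angles to HL, so LS runs at 1.8000°; with |LS| = 11.6, S = (37.763, 3.8557). ∠LSF = 82.6° gives SF at 99.200° from the x-axis; with |SF| = 21.6, F = (34.310, 25.178). The perpendicularity gives FV at right angles to SF, so FV runs at -170.80°; with |FV| = 15.7, V = (18.812, 22.668). Then |AV| = |V − A| = 29.457.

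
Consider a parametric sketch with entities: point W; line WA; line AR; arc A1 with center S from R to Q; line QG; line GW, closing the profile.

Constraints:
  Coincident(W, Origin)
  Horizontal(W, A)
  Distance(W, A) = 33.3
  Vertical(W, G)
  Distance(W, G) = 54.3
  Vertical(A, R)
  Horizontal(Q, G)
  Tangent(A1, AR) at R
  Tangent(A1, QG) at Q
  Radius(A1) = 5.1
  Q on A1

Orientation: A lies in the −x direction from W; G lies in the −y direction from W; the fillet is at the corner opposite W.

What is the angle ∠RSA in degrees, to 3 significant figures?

84.1°

The virtual corner opposite W is at (-33.3, -54.3). A1 meets AR tangentially, so SR is at right angles to AR and the tangent condition forces SQ to be normal to QG, with radius 5.1, so the center S sits 5.1 in from both sides at S = (-28.2, -49.2). That places the tangent points at R = (-33.3, -49.2) on AR and Q = (-28.2, -54.3) on QG. Then cos ∠RSA = SR·SA / (|SR||SA|), giving 84.1°.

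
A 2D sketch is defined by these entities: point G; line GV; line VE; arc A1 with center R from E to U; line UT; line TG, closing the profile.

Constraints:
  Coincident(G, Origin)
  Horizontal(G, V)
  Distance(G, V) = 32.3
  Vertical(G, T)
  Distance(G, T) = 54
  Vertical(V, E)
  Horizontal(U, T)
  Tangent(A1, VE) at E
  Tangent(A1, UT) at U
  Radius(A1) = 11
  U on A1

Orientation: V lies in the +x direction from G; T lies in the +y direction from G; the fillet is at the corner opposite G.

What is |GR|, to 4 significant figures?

47.99

G is at the origin; G and V share the same y with |GV| = 32.3 and V on the +x side, so V = (32.30, 0.000). G and T share the same x with |GT| = 54.0 and T on the +y side, so T = (0.000, 54.00). The virtual corner opposite G is at (32.30, 54.00). The tangent condition forces RE to be normal to VE and since A1 is tangent to UT there, RU ⟂ UT, with radius 11.0, so the center R sits 11.0 in from both sides at R = (21.30, 43.00). Then |GR| = |R − G| = 47.99.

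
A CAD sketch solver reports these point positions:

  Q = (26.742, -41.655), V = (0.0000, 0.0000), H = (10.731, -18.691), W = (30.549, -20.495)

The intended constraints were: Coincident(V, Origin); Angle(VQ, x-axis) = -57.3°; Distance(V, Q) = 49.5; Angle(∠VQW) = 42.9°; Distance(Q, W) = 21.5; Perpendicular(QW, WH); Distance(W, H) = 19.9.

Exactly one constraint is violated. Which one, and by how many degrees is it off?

Perpendicular(QW, WH) — off by 5.00°.

V = (0.00, 0.00) ✓; VQ at -57.30° ✓; |VQ| = 49.50 ✓; ∠VQW = 42.90° ✓; |QW| = 21.50 ✓; ∠(QW, WH) = 95.00° ✗; |WH| = 19.90 ✓.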